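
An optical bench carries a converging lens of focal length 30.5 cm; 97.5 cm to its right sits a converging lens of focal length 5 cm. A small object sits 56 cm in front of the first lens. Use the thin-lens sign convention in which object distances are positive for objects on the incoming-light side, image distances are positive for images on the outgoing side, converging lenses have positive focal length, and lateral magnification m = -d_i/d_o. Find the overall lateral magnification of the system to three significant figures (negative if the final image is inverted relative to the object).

Applying the thin-lens equation to the first lens, 1/30.5 = 1/56 + 1/d_i1, which gives d_i1 = 66.980 cm.
Its lateral magnification is m_1 = -d_i1/d_o1 = -(66.980)/56 = -1.1961.
That image sits 30.520 cm in front of the second lens, so d_o2 = 30.520 cm.
Applying the thin-lens equation again with f_2 = 5 cm and d_o2 = 30.520 cm gives d_i2 = 5.980 cm.
m_2 = -(5.980)/(30.520) = -0.1959.
Total m = m_1 x m_2 = (-1.1961)(-0.1959) = 0.2343.

0.234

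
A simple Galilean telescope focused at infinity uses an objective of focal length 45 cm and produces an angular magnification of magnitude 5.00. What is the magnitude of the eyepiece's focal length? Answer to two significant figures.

|M| = f_obj/|f_eye|, so |f_eye| = f_obj/|M| = 45/5.0 = 9.000 cm.
(The eyepiece is diverging, so its signed focal length is -9.000 cm.)

9.0 cm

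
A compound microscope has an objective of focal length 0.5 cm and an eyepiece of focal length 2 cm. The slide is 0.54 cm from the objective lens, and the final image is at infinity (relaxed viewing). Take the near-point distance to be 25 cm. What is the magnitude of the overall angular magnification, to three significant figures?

156

Objective: 1/d_i = 1/f_obj - 1/d_o = 1/0.5 - 1/0.54 = 0.14815 cm^-1, so d_i = 6.750 cm.
m_obj = -d_i/d_o = -6.750/0.54 = -12.500.
Eyepiece angular magnification (image at infinity): M_eye = D/f_e = 25/2 = 12.500.
Overall M = m_obj x M_eye = (-12.500)(12.500) = -156.25.
|M| = 156.25.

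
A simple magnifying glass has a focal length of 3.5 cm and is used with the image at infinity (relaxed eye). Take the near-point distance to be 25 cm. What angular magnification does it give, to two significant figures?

7.1

M = D/f = 25/3.5 = 7.143.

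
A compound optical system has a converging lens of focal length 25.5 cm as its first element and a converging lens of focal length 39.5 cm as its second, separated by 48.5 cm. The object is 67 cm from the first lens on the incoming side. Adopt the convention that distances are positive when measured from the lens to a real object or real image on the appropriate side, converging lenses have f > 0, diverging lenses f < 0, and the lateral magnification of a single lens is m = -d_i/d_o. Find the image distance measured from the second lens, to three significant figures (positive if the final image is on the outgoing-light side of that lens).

Lens 1: 1/d_i1 = 1/f_1 - 1/d_o1 = 1/25.5 - 1/67 = 0.02429 cm^-1, so d_i1 = 41.169 cm.
The intermediate image is 41.169 cm to the right of lens 1, so d_o2 = L - d_i1 = 48.5 - 41.169 = 7.331 cm.
Lens 2: 1/d_i2 = 1/f_2 - 1/d_o2 = 1/39.5 - 1/(7.331) = -0.11108 cm^-1, so d_i2 = -9.002 cm.

-9.00 cm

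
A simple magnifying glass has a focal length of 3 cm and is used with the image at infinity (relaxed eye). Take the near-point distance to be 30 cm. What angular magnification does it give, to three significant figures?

10.0

M = D/f = 30/3 = 10.000.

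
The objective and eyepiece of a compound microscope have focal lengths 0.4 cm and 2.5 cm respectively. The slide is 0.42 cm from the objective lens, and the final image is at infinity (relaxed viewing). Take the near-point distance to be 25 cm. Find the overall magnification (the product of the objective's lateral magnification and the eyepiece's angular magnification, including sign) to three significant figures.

-200

Objective: 1/d_i = 1/f_obj - 1/d_o = 1/0.4 - 1/0.42 = 0.11905 cm^-1, so d_i = 8.400 cm.
m_obj = -d_i/d_o = -8.400/0.42 = -20.000.
Eyepiece angular magnification (image at infinity): M_eye = D/f_e = 25/2.5 = 10.000.
Overall M = m_obj x M_eye = (-20.000)(10.000) = -200.00.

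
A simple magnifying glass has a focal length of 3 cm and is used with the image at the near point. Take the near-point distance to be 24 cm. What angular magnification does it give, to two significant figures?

9.0

M = 1 + D/f = 1 + 24/3 = 9.000.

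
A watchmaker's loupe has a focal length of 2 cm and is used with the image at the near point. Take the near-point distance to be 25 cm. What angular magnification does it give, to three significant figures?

M = 1 + D/f = 1 + 25/2 = 13.500.

13.5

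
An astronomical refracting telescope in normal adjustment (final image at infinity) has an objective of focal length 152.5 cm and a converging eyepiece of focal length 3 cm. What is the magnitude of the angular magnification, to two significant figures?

|M| = f_obj/|f_eye| = 152.5/3 = 50.833.

51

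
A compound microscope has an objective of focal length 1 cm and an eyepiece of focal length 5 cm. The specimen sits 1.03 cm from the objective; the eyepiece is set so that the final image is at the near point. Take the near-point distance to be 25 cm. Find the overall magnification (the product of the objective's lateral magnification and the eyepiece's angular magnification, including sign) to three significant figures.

-200

Objective: 1/d_i = 1/f_obj - 1/d_o = 1/1 - 1/1.03 = 0.02913 cm^-1, so d_i = 34.333 cm.
m_obj = -d_i/d_o = -34.333/1.03 = -33.333.
Eyepiece angular magnification (image at near point): M_eye = 1 + D/f_e = 1 + 25/5 = 6.000.
Overall M = m_obj x M_eye = (-33.333)(6.000) = -200.00.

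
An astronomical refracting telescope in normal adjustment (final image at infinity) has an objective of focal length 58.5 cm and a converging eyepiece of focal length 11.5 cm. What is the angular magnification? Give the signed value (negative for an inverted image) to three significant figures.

-5.09

M = -f_obj/f_eye = -58.5/(11.5) = -5.087.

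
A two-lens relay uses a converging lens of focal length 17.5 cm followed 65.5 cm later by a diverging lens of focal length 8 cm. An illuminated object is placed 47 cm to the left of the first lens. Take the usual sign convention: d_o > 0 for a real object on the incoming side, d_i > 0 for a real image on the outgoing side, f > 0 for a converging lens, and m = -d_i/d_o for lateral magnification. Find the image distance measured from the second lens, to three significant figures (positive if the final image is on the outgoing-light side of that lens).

Applying the thin-lens equation to the first lens, 1/17.5 = 1/47 + 1/d_i1, which gives d_i1 = 27.881 cm.
That image sits 37.619 cm in front of the second lens, so d_o2 = 37.619 cm.
Applying the thin-lens equation again with f_2 = -8 cm and d_o2 = 37.619 cm gives d_i2 = -6.597 cm.

-6.60 cm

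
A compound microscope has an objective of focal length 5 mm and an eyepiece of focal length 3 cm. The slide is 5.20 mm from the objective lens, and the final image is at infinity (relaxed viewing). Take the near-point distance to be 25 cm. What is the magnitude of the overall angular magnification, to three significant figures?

208

Convert to cm: f_obj = 5 mm = 0.5 cm; d_o = 5.20 mm = 0.52 cm.
Objective: 1/d_i = 1/f_obj - 1/d_o = 1/0.5 - 1/0.52 = 0.07692 cm^-1, so d_i = 13.000 cm.
m_obj = -d_i/d_o = -13.000/0.52 = -25.000.
Eyepiece angular magnification (image at infinity): M_eye = D/f_e = 25/3 = 8.333.
Overall M = m_obj x M_eye = (-25.000)(8.333) = -208.33.
|M| = 208.33.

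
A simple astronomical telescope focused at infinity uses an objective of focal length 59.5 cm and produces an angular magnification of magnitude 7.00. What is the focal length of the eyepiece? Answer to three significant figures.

8.50 cm

|M| = f_obj/f_eye, so f_eye = f_obj/|M| = 59.5/7.0 = 8.500 cm.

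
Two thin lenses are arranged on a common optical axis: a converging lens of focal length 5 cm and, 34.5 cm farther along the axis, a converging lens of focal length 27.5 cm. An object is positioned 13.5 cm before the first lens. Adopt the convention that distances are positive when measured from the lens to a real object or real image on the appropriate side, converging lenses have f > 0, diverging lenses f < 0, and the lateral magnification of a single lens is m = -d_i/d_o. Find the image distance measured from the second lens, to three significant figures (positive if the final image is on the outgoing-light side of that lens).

-776 cm

Lens 1: 1/d_i1 = 1/f_1 - 1/d_o1 = 1/5 - 1/13.5 = 0.12593 cm^-1, so d_i1 = 7.941 cm.
That image sits 26.559 cm in front of the second lens, so d_o2 = 26.559 cm.
Lens 2: 1/d_i2 = 1/f_2 - 1/d_o2 = 1/27.5 - 1/(26.559) = -0.00129 cm^-1, so d_i2 = -776.016 cm.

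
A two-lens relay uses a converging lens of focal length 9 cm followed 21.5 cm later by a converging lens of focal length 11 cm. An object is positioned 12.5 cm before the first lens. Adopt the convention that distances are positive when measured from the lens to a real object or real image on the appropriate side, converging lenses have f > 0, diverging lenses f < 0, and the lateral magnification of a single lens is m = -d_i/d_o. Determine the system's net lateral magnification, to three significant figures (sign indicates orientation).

-1.31

Applying the thin-lens equation to the first lens, 1/9 = 1/12.5 + 1/d_i1, which gives d_i1 = 32.143 cm.
Its lateral magnification is m_1 = -d_i1/d_o1 = -(32.143)/12.5 = -2.5714.
Since 32.143 cm > 21.5 cm, the first image lies past the second lens and serves as a virtual object: d_o2 = L - d_i1 = -10.643 cm.
Applying the thin-lens equation again with f_2 = 11 cm and d_o2 = -10.643 cm gives d_i2 = 5.409 cm.
m_2 = -(5.409)/(-10.643) = 0.5083.
Overall magnification: m = m_1 m_2 = -1.3069.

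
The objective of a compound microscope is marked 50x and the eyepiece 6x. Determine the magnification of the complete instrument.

300

The overall magnification of a compound microscope is the product of the objective and eyepiece magnifications:
M = M_obj x M_eye = 50 x 6 = 300.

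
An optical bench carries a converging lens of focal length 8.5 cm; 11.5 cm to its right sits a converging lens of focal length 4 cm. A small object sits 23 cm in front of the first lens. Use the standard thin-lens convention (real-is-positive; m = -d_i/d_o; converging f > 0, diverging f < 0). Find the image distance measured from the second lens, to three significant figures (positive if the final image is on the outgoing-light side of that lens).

1.33 cm

Applying the thin-lens equation to the first lens, 1/8.5 = 1/23 + 1/d_i1, which gives d_i1 = 13.483 cm.
Since 13.483 cm > 11.5 cm, the first image lies past the second lens and serves as a virtual object: d_o2 = L - d_i1 = -1.983 cm.
Applying the thin-lens equation again with f_2 = 4 cm and d_o2 = -1.983 cm gives d_i2 = 1.326 cm.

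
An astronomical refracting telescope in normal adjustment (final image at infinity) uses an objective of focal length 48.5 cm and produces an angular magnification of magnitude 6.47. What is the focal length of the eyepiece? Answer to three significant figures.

|M| = f_obj/f_eye, so f_eye = f_obj/|M| = 48.5/6.47 = 7.496 cm.

7.50 cm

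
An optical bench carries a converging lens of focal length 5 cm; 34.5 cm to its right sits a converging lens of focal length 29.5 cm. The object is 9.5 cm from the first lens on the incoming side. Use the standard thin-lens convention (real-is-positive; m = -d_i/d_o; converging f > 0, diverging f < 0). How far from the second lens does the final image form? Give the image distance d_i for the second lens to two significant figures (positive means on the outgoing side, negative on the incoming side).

-130 cm

Lens 1: 1/d_i1 = 1/f_1 - 1/d_o1 = 1/5 - 1/9.5 = 0.09474 cm^-1, so d_i1 = 10.556 cm.
That image sits 23.944 cm in front of the second lens, so d_o2 = 23.944 cm.
Lens 2: 1/d_i2 = 1/f_2 - 1/d_o2 = 1/29.5 - 1/(23.944) = -0.00787 cm^-1, so d_i2 = -127.145 cm.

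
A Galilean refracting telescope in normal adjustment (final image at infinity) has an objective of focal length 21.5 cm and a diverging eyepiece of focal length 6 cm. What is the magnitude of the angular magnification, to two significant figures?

3.6

|M| = f_obj/|f_eye| = 21.5/6 = 3.583.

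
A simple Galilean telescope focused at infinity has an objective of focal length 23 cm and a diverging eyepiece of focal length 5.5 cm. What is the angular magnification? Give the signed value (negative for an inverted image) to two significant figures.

4.2

M = -f_obj/f_eye = -23/(-5.5) = 4.182.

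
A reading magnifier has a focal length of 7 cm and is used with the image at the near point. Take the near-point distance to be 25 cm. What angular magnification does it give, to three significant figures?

M = 1 + D/f = 1 + 25/7 = 4.571.

4.57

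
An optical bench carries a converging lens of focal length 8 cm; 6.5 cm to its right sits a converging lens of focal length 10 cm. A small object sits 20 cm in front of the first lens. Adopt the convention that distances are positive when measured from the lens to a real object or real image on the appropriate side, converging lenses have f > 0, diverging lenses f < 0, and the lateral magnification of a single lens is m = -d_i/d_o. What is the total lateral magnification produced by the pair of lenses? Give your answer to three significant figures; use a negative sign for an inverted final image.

Lens 1: 1/d_i1 = 1/f_1 - 1/d_o1 = 1/8 - 1/20 = 0.07500 cm^-1, so d_i1 = 13.333 cm.
m_1 = -(13.333)/20 = -0.6667.
This image would form 13.333 cm past lens 1, i.e. 6.833 cm beyond lens 2, so it is a virtual object for lens 2: d_o2 = 6.5 - 13.333 = -6.833 cm.
Lens 2: 1/d_i2 = 1/f_2 - 1/d_o2 = 1/10 - 1/(-6.833) = 0.24634 cm^-1, so d_i2 = 4.059 cm.
m_2 = -(4.059)/(-6.833) = 0.5941.
Overall magnification: m = m_1 m_2 = -0.3960.

-0.396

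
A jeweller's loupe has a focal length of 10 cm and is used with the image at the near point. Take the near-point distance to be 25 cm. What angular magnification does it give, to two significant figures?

3.5

M = 1 + D/f = 1 + 25/10 = 3.500.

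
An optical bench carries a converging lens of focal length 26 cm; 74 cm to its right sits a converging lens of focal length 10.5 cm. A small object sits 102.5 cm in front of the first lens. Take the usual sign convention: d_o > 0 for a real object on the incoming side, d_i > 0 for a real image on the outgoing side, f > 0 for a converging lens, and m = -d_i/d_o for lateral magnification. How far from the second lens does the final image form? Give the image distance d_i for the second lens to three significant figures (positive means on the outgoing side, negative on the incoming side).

First lens: d_i1 = 1/(1/26 - 1/102.5) = 34.837 cm.
Object distance for lens 2: d_o2 = 74 - 34.837 = 39.163 cm.
Second lens: d_i2 = 1/(1/10.5 - 1/(39.163)) = 14.346 cm.

14.3 cm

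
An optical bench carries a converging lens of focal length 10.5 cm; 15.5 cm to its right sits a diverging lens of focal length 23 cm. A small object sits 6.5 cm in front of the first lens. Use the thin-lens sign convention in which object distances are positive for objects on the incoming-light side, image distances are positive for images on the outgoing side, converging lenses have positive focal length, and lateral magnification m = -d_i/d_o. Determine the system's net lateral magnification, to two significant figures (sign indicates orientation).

1.1

Applying the thin-lens equation to the first lens, 1/10.5 = 1/6.5 + 1/d_i1, which gives d_i1 = -17.062 cm.
Its lateral magnification is m_1 = -d_i1/d_o1 = -(-17.062)/6.5 = 2.6250.
With d_i1 < 0 the first image is virtual and lies on the object side; the object distance for lens 2 is d_o2 = 15.5 - (-17.062) = 32.562 cm.
Applying the thin-lens equation again with f_2 = -23 cm and d_o2 = 32.562 cm gives d_i2 = -13.479 cm.
m_2 = -(-13.479)/(32.562) = 0.4139.
Overall magnification: m = m_1 m_2 = 1.0866.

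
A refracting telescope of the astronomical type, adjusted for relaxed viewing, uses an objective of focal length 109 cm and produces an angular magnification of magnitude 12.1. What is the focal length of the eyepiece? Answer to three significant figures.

9.01 cm

|M| = f_obj/f_eye, so f_eye = f_obj/|M| = 109/12.1 = 9.008 cm.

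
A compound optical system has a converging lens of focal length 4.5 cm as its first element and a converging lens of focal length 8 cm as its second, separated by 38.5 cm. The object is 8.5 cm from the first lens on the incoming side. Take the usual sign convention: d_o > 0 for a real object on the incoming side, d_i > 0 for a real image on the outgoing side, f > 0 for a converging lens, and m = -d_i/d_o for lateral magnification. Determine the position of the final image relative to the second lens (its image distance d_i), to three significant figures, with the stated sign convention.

11.1 cm

First lens: d_i1 = 1/(1/4.5 - 1/8.5) = 9.563 cm.
The intermediate image is 9.563 cm to the right of lens 1, so d_o2 = L - d_i1 = 38.5 - 9.563 = 28.938 cm.
Second lens: d_i2 = 1/(1/8 - 1/(28.938)) = 11.057 cm.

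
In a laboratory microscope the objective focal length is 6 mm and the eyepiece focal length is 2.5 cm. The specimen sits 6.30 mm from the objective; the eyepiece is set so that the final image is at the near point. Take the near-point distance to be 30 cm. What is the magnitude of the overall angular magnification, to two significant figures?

260

Convert to cm: f_obj = 6 mm = 0.6 cm; d_o = 6.30 mm = 0.63 cm.
Objective: 1/d_i = 1/f_obj - 1/d_o = 1/0.6 - 1/0.63 = 0.07937 cm^-1, so d_i = 12.600 cm.
m_obj = -d_i/d_o = -12.600/0.63 = -20.000.
Eyepiece angular magnification (image at near point): M_eye = 1 + D/f_e = 1 + 30/2.5 = 13.000.
Overall M = m_obj x M_eye = (-20.000)(13.000) = -260.00.
|M| = 260.00.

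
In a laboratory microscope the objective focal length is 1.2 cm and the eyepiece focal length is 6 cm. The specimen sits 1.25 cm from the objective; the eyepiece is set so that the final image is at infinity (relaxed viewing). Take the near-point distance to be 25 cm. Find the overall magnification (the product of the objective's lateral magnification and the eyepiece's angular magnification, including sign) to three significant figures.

-100

Objective: 1/d_i = 1/f_obj - 1/d_o = 1/1.2 - 1/1.25 = 0.03333 cm^-1, so d_i = 30.000 cm.
m_obj = -d_i/d_o = -30.000/1.25 = -24.000.
Eyepiece angular magnification (image at infinity): M_eye = D/f_e = 25/6 = 4.167.
Overall M = m_obj x M_eye = (-24.000)(4.167) = -100.00.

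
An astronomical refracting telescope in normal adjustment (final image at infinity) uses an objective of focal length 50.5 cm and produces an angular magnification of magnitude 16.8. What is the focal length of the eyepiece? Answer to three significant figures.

3.01 cm

|M| = f_obj/f_eye, so f_eye = f_obj/|M| = 50.5/16.8 = 3.006 cm.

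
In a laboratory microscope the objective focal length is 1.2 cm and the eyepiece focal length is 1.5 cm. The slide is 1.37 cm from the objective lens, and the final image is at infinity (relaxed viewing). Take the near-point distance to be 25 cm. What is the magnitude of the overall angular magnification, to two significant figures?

120

Objective: 1/d_i = 1/f_obj - 1/d_o = 1/1.2 - 1/1.37 = 0.10341 cm^-1, so d_i = 9.671 cm.
m_obj = -d_i/d_o = -9.671/1.37 = -7.059.
Eyepiece angular magnification (image at infinity): M_eye = D/f_e = 25/1.5 = 16.667.
Overall M = m_obj x M_eye = (-7.059)(16.667) = -117.65.
|M| = 117.65.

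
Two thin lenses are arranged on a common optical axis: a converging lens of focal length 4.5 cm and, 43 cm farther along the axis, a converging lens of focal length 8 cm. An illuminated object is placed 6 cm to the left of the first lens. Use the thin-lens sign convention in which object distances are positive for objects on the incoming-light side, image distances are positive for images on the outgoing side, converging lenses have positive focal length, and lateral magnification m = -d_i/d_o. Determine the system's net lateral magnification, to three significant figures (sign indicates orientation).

First lens: d_i1 = 1/(1/4.5 - 1/6) = 18.000 cm.
m_1 = -(18.000)/6 = -3.0000.
Object distance for lens 2: d_o2 = 43 - 18.000 = 25.000 cm.
Second lens: d_i2 = 1/(1/8 - 1/(25.000)) = 11.765 cm.
m_2 = -(11.765)/(25.000) = -0.4706.
Total m = m_1 x m_2 = (-3.0000)(-0.4706) = 1.4118.

1.41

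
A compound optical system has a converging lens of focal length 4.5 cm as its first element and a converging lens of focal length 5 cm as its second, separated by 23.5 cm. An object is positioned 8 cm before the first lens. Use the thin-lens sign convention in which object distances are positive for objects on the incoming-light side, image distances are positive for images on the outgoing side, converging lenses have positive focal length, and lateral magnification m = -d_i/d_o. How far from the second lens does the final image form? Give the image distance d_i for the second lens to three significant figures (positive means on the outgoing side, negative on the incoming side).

8.04 cm

First lens: d_i1 = 1/(1/4.5 - 1/8) = 10.286 cm.
The intermediate image is 10.286 cm to the right of lens 1, so d_o2 = L - d_i1 = 23.5 - 10.286 = 13.214 cm.
Second lens: d_i2 = 1/(1/5 - 1/(13.214)) = 8.043 cm.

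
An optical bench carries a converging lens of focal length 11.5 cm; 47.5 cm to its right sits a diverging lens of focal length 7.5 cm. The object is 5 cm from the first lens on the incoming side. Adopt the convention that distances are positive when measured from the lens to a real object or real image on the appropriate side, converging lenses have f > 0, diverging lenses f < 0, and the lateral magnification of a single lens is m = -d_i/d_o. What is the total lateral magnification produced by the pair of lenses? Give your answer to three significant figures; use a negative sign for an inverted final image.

Lens 1: 1/d_i1 = 1/f_1 - 1/d_o1 = 1/11.5 - 1/5 = -0.11304 cm^-1, so d_i1 = -8.846 cm.
m_1 = -(-8.846)/5 = 1.7692.
With d_i1 < 0 the first image is virtual and lies on the object side; the object distance for lens 2 is d_o2 = 47.5 - (-8.846) = 56.346 cm.
Lens 2: 1/d_i2 = 1/f_2 - 1/d_o2 = 1/(-7.5) - 1/(56.346) = -0.15108 cm^-1, so d_i2 = -6.619 cm.
m_2 = -(-6.619)/(56.346) = 0.1175.
Overall magnification: m = m_1 m_2 = 0.2078.

0.208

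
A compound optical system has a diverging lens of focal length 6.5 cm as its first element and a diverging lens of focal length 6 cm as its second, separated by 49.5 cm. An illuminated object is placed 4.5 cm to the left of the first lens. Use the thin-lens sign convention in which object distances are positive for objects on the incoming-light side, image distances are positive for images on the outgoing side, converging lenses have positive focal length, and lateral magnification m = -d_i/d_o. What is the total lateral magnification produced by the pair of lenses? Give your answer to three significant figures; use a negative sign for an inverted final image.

Applying the thin-lens equation to the first lens, 1/(-6.5) = 1/4.5 + 1/d_i1, which gives d_i1 = -2.659 cm.
Its lateral magnification is m_1 = -d_i1/d_o1 = -(-2.659)/4.5 = 0.5909.
The intermediate image is virtual, 2.659 cm to the left of lens 1, so d_o2 = L - d_i1 = 49.5 - (-2.659) = 52.159 cm.
Applying the thin-lens equation again with f_2 = -6 cm and d_o2 = 52.159 cm gives d_i2 = -5.381 cm.
m_2 = -(-5.381)/(52.159) = 0.1032.
Overall magnification: m = m_1 m_2 = 0.0610.

0.0610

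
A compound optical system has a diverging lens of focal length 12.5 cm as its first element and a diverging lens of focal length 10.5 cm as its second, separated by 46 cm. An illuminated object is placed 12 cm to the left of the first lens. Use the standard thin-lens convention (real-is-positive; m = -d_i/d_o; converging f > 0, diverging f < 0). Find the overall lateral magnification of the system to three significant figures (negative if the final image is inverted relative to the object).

0.0855

Applying the thin-lens equation to the first lens, 1/(-12.5) = 1/12 + 1/d_i1, which gives d_i1 = -6.122 cm.
Its lateral magnification is m_1 = -d_i1/d_o1 = -(-6.122)/12 = 0.5102.
With d_i1 < 0 the first image is virtual and lies on the object side; the object distance for lens 2 is d_o2 = 46 - (-6.122) = 52.122 cm.
Applying the thin-lens equation again with f_2 = -10.5 cm and d_o2 = 52.122 cm gives d_i2 = -8.739 cm.
m_2 = -(-8.739)/(52.122) = 0.1677.
Overall magnification: m = m_1 m_2 = 0.0855.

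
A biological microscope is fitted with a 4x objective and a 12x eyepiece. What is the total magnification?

The overall magnification of a compound microscope is the product of the objective and eyepiece magnifications:
M = M_obj x M_eye = 4 x 12 = 48.

48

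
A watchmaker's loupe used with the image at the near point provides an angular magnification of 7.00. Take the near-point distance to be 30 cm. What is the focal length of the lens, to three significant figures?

For the image at the near point, M = 1 + D/f.
f = D/(M - 1) = 30/(7.0 - 1) = 5.000 cm.

5.00 cm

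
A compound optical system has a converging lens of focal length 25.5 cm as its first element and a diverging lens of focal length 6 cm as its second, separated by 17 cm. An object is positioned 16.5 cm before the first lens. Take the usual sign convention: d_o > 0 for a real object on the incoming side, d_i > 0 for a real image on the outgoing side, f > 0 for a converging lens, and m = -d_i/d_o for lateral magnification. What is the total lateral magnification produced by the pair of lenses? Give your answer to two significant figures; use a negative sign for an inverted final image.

0.24

Lens 1: 1/d_i1 = 1/f_1 - 1/d_o1 = 1/25.5 - 1/16.5 = -0.02139 cm^-1, so d_i1 = -46.750 cm.
m_1 = -(-46.750)/16.5 = 2.8333.
With d_i1 < 0 the first image is virtual and lies on the object side; the object distance for lens 2 is d_o2 = 17 - (-46.750) = 63.750 cm.
Lens 2: 1/d_i2 = 1/f_2 - 1/d_o2 = 1/(-6) - 1/(63.750) = -0.18235 cm^-1, so d_i2 = -5.484 cm.
m_2 = -(-5.484)/(63.750) = 0.0860.
Total m = m_1 x m_2 = (2.8333)(0.0860) = 0.2437.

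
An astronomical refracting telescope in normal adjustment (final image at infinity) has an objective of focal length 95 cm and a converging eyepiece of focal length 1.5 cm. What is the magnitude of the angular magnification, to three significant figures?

|M| = f_obj/|f_eye| = 95/1.5 = 63.333.

63.3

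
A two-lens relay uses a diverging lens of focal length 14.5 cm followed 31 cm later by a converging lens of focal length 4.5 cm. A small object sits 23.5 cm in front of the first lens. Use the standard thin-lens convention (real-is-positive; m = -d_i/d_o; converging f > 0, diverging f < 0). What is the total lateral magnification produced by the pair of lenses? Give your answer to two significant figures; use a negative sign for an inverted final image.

Applying the thin-lens equation to the first lens, 1/(-14.5) = 1/23.5 + 1/d_i1, which gives d_i1 = -8.967 cm.
Its lateral magnification is m_1 = -d_i1/d_o1 = -(-8.967)/23.5 = 0.3816.
The intermediate image is virtual, 8.967 cm to the left of lens 1, so d_o2 = L - d_i1 = 31 - (-8.967) = 39.967 cm.
Applying the thin-lens equation again with f_2 = 4.5 cm and d_o2 = 39.967 cm gives d_i2 = 5.071 cm.
m_2 = -(5.071)/(39.967) = -0.1269.
Total m = m_1 x m_2 = (0.3816)(-0.1269) = -0.0484.

-0.048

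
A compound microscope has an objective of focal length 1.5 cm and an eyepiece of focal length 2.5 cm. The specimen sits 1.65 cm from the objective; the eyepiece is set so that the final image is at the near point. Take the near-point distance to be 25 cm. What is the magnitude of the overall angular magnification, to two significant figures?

110

Objective: 1/d_i = 1/f_obj - 1/d_o = 1/1.5 - 1/1.65 = 0.06061 cm^-1, so d_i = 16.500 cm.
m_obj = -d_i/d_o = -16.500/1.65 = -10.000.
Eyepiece angular magnification (image at near point): M_eye = 1 + D/f_e = 1 + 25/2.5 = 11.000.
Overall M = m_obj x M_eye = (-10.000)(11.000) = -110.00.
|M| = 110.00.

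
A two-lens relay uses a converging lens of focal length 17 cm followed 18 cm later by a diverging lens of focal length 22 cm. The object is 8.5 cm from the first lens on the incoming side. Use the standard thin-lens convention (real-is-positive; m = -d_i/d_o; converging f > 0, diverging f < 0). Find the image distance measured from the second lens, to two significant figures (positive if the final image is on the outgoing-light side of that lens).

Applying the thin-lens equation to the first lens, 1/17 = 1/8.5 + 1/d_i1, which gives d_i1 = -17.000 cm.
The intermediate image is virtual, 17.000 cm to the left of lens 1, so d_o2 = L - d_i1 = 18 - (-17.000) = 35.000 cm.
Applying the thin-lens equation again with f_2 = -22 cm and d_o2 = 35.000 cm gives d_i2 = -13.509 cm.

-14 cm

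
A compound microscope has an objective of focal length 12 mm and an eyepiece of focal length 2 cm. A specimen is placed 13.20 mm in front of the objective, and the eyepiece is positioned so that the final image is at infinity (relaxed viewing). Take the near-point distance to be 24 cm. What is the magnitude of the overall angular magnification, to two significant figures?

120

Convert to cm: f_obj = 12 mm = 1.2 cm; d_o = 13.20 mm = 1.32 cm.
Objective: 1/d_i = 1/f_obj - 1/d_o = 1/1.2 - 1/1.32 = 0.07576 cm^-1, so d_i = 13.200 cm.
m_obj = -d_i/d_o = -13.200/1.32 = -10.000.
Eyepiece angular magnification (image at infinity): M_eye = D/f_e = 24/2 = 12.000.
Overall M = m_obj x M_eye = (-10.000)(12.000) = -120.00.
|M| = 120.00.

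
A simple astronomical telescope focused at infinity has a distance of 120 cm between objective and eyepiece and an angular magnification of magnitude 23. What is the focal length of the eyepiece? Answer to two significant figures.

In normal adjustment the tube length equals f_obj + f_eye and |M| = f_obj/f_eye.
So f_obj = 23 f_eye and 23 f_eye + f_eye = 120 cm, giving f_eye = 120/24 = 5.000 cm and f_obj = 115.000 cm.

5.0 cm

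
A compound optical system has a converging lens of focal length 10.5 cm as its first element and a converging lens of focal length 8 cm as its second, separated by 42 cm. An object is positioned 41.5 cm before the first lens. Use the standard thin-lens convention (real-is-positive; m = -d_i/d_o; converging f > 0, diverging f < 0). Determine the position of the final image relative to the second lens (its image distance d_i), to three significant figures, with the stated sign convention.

First lens: d_i1 = 1/(1/10.5 - 1/41.5) = 14.056 cm.
That image sits 27.944 cm in front of the second lens, so d_o2 = 27.944 cm.
Second lens: d_i2 = 1/(1/8 - 1/(27.944)) = 11.209 cm.

11.2 cm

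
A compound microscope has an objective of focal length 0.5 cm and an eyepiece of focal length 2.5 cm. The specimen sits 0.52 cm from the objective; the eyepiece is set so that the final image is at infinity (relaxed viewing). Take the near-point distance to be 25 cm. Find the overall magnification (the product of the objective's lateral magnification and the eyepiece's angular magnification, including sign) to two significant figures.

Objective: 1/d_i = 1/f_obj - 1/d_o = 1/0.5 - 1/0.52 = 0.07692 cm^-1, so d_i = 13.000 cm.
m_obj = -d_i/d_o = -13.000/0.52 = -25.000.
Eyepiece angular magnification (image at infinity): M_eye = D/f_e = 25/2.5 = 10.000.
Overall M = m_obj x M_eye = (-25.000)(10.000) = -250.00.

-250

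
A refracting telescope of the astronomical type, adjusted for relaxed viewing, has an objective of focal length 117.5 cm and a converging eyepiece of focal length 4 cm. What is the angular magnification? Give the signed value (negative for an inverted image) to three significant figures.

-29.4

M = -f_obj/f_eye = -117.5/(4) = -29.375.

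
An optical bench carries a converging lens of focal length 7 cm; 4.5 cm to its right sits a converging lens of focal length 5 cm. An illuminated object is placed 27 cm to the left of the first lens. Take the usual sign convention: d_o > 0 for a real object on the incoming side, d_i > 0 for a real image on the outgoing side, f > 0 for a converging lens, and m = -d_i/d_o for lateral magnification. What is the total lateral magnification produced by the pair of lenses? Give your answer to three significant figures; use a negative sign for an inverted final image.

-0.176

First lens: d_i1 = 1/(1/7 - 1/27) = 9.450 cm.
m_1 = -(9.450)/27 = -0.3500.
Since 9.450 cm > 4.5 cm, the first image lies past the second lens and serves as a virtual object: d_o2 = L - d_i1 = -4.950 cm.
Second lens: d_i2 = 1/(1/5 - 1/(-4.950)) = 2.487 cm.
m_2 = -(2.487)/(-4.950) = 0.5025.
The system's lateral magnification is m_1 m_2 = (-0.3500)(0.5025) = -0.1759.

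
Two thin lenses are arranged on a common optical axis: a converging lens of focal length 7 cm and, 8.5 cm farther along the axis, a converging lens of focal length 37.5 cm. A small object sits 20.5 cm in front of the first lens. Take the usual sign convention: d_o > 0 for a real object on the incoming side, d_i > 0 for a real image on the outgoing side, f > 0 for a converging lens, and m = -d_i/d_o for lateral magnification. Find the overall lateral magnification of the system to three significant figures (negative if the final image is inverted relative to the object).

Lens 1: 1/d_i1 = 1/f_1 - 1/d_o1 = 1/7 - 1/20.5 = 0.09408 cm^-1, so d_i1 = 10.630 cm.
m_1 = -(10.630)/20.5 = -0.5185.
This image would form 10.630 cm past lens 1, i.e. 2.130 cm beyond lens 2, so it is a virtual object for lens 2: d_o2 = 8.5 - 10.630 = -2.130 cm.
Lens 2: 1/d_i2 = 1/f_2 - 1/d_o2 = 1/37.5 - 1/(-2.130) = 0.49623 cm^-1, so d_i2 = 2.015 cm.
m_2 = -(2.015)/(-2.130) = 0.9463.
Total m = m_1 x m_2 = (-0.5185)(0.9463) = -0.4907.

-0.491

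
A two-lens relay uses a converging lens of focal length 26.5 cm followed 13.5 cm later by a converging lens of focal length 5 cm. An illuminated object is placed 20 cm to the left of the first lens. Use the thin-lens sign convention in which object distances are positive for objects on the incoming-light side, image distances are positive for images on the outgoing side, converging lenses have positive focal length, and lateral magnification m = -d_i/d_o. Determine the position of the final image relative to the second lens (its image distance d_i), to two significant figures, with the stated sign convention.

First lens: d_i1 = 1/(1/26.5 - 1/20) = -81.538 cm.
The intermediate image is virtual, 81.538 cm to the left of lens 1, so d_o2 = L - d_i1 = 13.5 - (-81.538) = 95.038 cm.
Second lens: d_i2 = 1/(1/5 - 1/(95.038)) = 5.278 cm.

5.3 cm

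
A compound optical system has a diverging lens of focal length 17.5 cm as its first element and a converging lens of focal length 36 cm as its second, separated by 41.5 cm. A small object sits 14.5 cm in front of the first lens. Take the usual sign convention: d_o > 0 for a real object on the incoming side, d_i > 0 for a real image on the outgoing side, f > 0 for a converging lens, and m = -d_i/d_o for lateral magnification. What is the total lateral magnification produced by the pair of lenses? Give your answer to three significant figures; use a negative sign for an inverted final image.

-1.47

First lens: d_i1 = 1/(1/(-17.5) - 1/14.5) = -7.930 cm.
m_1 = -(-7.930)/14.5 = 0.5469.
With d_i1 < 0 the first image is virtual and lies on the object side; the object distance for lens 2 is d_o2 = 41.5 - (-7.930) = 49.430 cm.
Second lens: d_i2 = 1/(1/36 - 1/(49.430)) = 132.503 cm.
m_2 = -(132.503)/(49.430) = -2.6806.
Total m = m_1 x m_2 = (0.5469)(-2.6806) = -1.4660.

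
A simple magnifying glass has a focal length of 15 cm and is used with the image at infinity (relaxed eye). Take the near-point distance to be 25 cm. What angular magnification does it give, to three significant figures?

M = D/f = 25/15 = 1.667.

1.67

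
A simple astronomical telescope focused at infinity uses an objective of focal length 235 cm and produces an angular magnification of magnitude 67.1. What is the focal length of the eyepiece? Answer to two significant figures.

3.5 cm

|M| = f_obj/f_eye, so f_eye = f_obj/|M| = 235/67.1 = 3.502 cm.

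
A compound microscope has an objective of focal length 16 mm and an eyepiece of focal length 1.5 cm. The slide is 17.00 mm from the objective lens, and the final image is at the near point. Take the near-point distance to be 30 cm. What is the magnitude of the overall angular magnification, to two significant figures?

Convert to cm: f_obj = 16 mm = 1.6 cm; d_o = 17.00 mm = 1.70 cm.
Objective: 1/d_i = 1/f_obj - 1/d_o = 1/1.6 - 1/1.70 = 0.03676 cm^-1, so d_i = 27.200 cm.
m_obj = -d_i/d_o = -27.200/1.70 = -16.000.
Eyepiece angular magnification (image at near point): M_eye = 1 + D/f_e = 1 + 30/1.5 = 21.000.
Overall M = m_obj x M_eye = (-16.000)(21.000) = -336.00.
|M| = 336.00.

340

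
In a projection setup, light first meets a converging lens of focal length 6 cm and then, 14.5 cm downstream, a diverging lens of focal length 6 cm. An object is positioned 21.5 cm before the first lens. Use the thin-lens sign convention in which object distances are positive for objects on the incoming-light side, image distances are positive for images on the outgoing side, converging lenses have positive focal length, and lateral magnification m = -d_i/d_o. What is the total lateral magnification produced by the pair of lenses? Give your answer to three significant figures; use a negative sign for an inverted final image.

Applying the thin-lens equation to the first lens, 1/6 = 1/21.5 + 1/d_i1, which gives d_i1 = 8.323 cm.
Its lateral magnification is m_1 = -d_i1/d_o1 = -(8.323)/21.5 = -0.3871.
That image sits 6.177 cm in front of the second lens, so d_o2 = 6.177 cm.
Applying the thin-lens equation again with f_2 = -6 cm and d_o2 = 6.177 cm gives d_i2 = -3.044 cm.
m_2 = -(-3.044)/(6.177) = 0.4927.
Overall magnification: m = m_1 m_2 = -0.1907.

-0.191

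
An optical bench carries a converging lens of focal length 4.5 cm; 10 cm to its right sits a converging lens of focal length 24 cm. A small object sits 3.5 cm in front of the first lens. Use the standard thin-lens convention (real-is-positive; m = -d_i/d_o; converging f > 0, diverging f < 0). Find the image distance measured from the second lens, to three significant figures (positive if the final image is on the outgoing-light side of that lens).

Applying the thin-lens equation to the first lens, 1/4.5 = 1/3.5 + 1/d_i1, which gives d_i1 = -15.750 cm.
With d_i1 < 0 the first image is virtual and lies on the object side; the object distance for lens 2 is d_o2 = 10 - (-15.750) = 25.750 cm.
Applying the thin-lens equation again with f_2 = 24 cm and d_o2 = 25.750 cm gives d_i2 = 353.143 cm.

353 cm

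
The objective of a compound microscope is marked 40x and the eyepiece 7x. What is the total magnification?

280

The overall magnification of a compound microscope is the product of the objective and eyepiece magnifications:
M = M_obj x M_eye = 40 x 7 = 280.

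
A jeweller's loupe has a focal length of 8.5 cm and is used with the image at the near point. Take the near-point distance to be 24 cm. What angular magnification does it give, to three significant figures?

3.82

M = 1 + D/f = 1 + 24/8.5 = 3.824.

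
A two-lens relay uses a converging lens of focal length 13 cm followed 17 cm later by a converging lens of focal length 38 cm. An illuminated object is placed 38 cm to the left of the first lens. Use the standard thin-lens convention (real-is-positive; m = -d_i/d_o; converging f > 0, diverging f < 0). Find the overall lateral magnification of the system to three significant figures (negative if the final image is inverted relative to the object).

Lens 1: 1/d_i1 = 1/f_1 - 1/d_o1 = 1/13 - 1/38 = 0.05061 cm^-1, so d_i1 = 19.760 cm.
m_1 = -(19.760)/38 = -0.5200.
This image would form 19.760 cm past lens 1, i.e. 2.760 cm beyond lens 2, so it is a virtual object for lens 2: d_o2 = 17 - 19.760 = -2.760 cm.
Lens 2: 1/d_i2 = 1/f_2 - 1/d_o2 = 1/38 - 1/(-2.760) = 0.38863 cm^-1, so d_i2 = 2.573 cm.
m_2 = -(2.573)/(-2.760) = 0.9323.
Overall magnification: m = m_1 m_2 = -0.4848.

-0.485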